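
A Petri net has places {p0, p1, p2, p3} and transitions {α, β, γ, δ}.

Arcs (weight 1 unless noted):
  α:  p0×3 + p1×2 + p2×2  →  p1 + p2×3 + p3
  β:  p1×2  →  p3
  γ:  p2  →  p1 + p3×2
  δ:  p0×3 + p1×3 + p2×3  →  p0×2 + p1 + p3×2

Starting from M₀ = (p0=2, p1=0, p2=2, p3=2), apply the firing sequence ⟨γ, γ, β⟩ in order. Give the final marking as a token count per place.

(p0=2, p1=0, p2=0, p3=7)

step 1: fire γ:  (p0=2, p1=0, p2=2, p3=2) → (p0=2, p1=1, p2=1, p3=4)
step 2: fire γ:  (p0=2, p1=1, p2=1, p3=4) → (p0=2, p1=2, p2=0, p3=6)
step 3: fire β:  (p0=2, p1=2, p2=0, p3=6) → (p0=2, p1=0, p2=0, p3=7)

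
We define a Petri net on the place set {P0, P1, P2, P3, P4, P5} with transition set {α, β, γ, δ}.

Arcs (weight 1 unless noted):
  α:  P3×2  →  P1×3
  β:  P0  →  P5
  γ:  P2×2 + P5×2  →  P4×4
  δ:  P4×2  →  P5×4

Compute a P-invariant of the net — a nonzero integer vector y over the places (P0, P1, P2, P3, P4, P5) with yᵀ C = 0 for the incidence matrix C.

y = (P0:0, P1:2, P2:0, P3:3, P4:0, P5:0)

Incidence matrix C (rows=places, cols=transitions):
        α    β    γ    δ
   P0   0   -1    0    0
   P1   3    0    0    0
   P2   0    0   -2    0
   P3  -2    0    0    0
   P4   0    0    4   -2
   P5   0    1   -2    4

Candidate y = [0, 2, 0, 3, 0, 0]; check y·C column-wise:
  col α: 2·3 + 3·-2 = 0
  col β: 0·-1 + 2·0 + 3·0 + 0·1 = 0
  col γ: 2·0 + 0·-2 + 3·0 + 0·4 + 0·-2 = 0
  col δ: 2·0 + 3·0 + 0·-2 + 0·4 = 0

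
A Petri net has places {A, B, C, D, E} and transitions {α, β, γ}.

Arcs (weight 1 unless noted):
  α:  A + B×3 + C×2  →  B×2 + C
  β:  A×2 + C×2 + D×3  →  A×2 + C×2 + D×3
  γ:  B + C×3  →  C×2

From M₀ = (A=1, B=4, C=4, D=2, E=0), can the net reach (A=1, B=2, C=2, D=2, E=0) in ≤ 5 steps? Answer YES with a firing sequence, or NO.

step 1: fire γ:  (A=1, B=4, C=4, D=2, E=0) → (A=1, B=3, C=3, D=2, E=0)
step 2: fire γ:  (A=1, B=3, C=3, D=2, E=0) → (A=1, B=2, C=2, D=2, E=0)

YES — reachable via ⟨γ, γ⟩ (2 firings)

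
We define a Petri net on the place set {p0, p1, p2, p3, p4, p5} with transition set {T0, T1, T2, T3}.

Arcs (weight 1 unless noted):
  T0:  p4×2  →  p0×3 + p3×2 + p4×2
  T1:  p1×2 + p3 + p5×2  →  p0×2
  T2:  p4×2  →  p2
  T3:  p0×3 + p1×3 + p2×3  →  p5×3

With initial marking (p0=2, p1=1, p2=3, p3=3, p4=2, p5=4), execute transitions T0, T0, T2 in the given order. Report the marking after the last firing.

step 1: fire T0:  (p0=2, p1=1, p2=3, p3=3, p4=2, p5=4) → (p0=5, p1=1, p2=3, p3=5, p4=2, p5=4)
step 2: fire T0:  (p0=5, p1=1, p2=3, p3=5, p4=2, p5=4) → (p0=8, p1=1, p2=3, p3=7, p4=2, p5=4)
step 3: fire T2:  (p0=8, p1=1, p2=3, p3=7, p4=2, p5=4) → (p0=8, p1=1, p2=4, p3=7, p4=0, p5=4)

(p0=8, p1=1, p2=4, p3=7, p4=0, p5=4)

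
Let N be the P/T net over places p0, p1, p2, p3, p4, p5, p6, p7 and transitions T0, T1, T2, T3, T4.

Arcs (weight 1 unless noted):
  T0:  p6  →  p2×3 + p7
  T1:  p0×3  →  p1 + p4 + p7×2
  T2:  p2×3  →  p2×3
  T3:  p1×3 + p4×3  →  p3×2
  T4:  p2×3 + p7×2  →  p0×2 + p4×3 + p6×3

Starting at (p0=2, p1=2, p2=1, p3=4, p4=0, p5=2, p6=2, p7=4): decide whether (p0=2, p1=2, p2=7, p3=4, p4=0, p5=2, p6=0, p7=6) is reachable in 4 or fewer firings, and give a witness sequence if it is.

step 1: fire T0:  (p0=2, p1=2, p2=1, p3=4, p4=0, p5=2, p6=2, p7=4) → (p0=2, p1=2, p2=4, p3=4, p4=0, p5=2, p6=1, p7=5)
step 2: fire T0:  (p0=2, p1=2, p2=4, p3=4, p4=0, p5=2, p6=1, p7=5) → (p0=2, p1=2, p2=7, p3=4, p4=0, p5=2, p6=0, p7=6)

YES — reachable via ⟨T0, T0⟩ (2 firings)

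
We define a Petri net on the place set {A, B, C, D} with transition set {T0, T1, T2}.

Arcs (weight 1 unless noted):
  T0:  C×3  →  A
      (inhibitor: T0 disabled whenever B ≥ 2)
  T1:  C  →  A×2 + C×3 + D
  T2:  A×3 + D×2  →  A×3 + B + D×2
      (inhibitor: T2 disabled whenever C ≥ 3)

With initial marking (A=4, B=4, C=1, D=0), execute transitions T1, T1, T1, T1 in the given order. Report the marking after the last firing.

(A=12, B=4, C=9, D=4)

step 1: fire T1:  (A=4, B=4, C=1, D=0) → (A=6, B=4, C=3, D=1)
step 2: fire T1:  (A=6, B=4, C=3, D=1) → (A=8, B=4, C=5, D=2)
step 3: fire T1:  (A=8, B=4, C=5, D=2) → (A=10, B=4, C=7, D=3)
step 4: fire T1:  (A=10, B=4, C=7, D=3) → (A=12, B=4, C=9, D=4)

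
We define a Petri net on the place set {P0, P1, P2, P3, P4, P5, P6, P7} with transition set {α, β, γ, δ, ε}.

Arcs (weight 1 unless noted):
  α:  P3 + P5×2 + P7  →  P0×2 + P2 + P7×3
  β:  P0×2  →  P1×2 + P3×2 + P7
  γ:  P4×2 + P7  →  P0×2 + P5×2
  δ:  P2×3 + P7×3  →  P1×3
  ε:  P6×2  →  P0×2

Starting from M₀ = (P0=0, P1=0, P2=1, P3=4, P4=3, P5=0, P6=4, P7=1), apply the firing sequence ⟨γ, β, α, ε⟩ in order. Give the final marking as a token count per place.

(P0=4, P1=2, P2=2, P3=5, P4=1, P5=0, P6=2, P7=3)

step 1: fire γ:  (P0=0, P1=0, P2=1, P3=4, P4=3, P5=0, P6=4, P7=1) → (P0=2, P1=0, P2=1, P3=4, P4=1, P5=2, P6=4, P7=0)
step 2: fire β:  (P0=2, P1=0, P2=1, P3=4, P4=1, P5=2, P6=4, P7=0) → (P0=0, P1=2, P2=1, P3=6, P4=1, P5=2, P6=4, P7=1)
step 3: fire α:  (P0=0, P1=2, P2=1, P3=6, P4=1, P5=2, P6=4, P7=1) → (P0=2, P1=2, P2=2, P3=5, P4=1, P5=0, P6=4, P7=3)
step 4: fire ε:  (P0=2, P1=2, P2=2, P3=5, P4=1, P5=0, P6=4, P7=3) → (P0=4, P1=2, P2=2, P3=5, P4=1, P5=0, P6=2, P7=3)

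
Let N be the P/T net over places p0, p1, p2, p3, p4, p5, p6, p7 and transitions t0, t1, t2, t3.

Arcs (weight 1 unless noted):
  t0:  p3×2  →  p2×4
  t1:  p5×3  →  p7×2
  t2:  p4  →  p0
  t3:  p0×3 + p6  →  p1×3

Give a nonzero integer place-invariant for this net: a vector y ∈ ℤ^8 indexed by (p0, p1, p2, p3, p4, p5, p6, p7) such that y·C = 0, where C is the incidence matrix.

Incidence matrix C (rows=places, cols=transitions):
       t0   t1   t2   t3
   p0   0    0    1   -3
   p1   0    0    0    3
   p2   4    0    0    0
   p3  -2    0    0    0
   p4   0    0   -1    0
   p5   0   -3    0    0
   p6   0    0    0   -1
   p7   0    2    0    0

Candidate y = [0, 0, 1, 2, 0, 0, 0, 0]; check y·C column-wise:
  col t0: 1·4 + 2·-2 = 0
  col t1: 1·0 + 2·0 + 0·-3 + 0·2 = 0
  col t2: 0·1 + 1·0 + 2·0 + 0·-1 = 0
  col t3: 0·-3 + 0·3 + 1·0 + 2·0 + 0·-1 = 0

y = (p0:0, p1:0, p2:1, p3:2, p4:0, p5:0, p6:0, p7:0)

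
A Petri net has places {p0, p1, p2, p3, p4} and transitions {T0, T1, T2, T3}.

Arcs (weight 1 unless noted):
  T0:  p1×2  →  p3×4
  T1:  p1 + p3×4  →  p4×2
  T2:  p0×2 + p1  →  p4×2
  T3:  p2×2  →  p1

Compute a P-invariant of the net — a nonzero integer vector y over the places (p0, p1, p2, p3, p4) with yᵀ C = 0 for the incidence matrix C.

y = (p0:2, p1:2, p2:1, p3:1, p4:3)

Incidence matrix C (rows=places, cols=transitions):
       T0   T1   T2   T3
   p0   0    0   -2    0
   p1  -2   -1   -1    1
   p2   0    0    0   -2
   p3   4   -4    0    0
   p4   0    2    2    0

Candidate y = [2, 2, 1, 1, 3]; check y·C column-wise:
  col T0: 2·0 + 2·-2 + 1·0 + 1·4 + 3·0 = 0
  col T1: 2·0 + 2·-1 + 1·0 + 1·-4 + 3·2 = 0
  col T2: 2·-2 + 2·-1 + 1·0 + 1·0 + 3·2 = 0
  col T3: 2·0 + 2·1 + 1·-2 + 1·0 + 3·0 = 0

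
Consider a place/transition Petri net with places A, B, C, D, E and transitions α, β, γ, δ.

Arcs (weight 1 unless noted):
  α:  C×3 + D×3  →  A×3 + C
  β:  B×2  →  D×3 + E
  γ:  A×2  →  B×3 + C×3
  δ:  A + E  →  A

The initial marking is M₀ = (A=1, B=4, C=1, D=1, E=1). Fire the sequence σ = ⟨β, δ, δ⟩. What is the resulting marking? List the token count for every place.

(A=1, B=2, C=1, D=4, E=0)

step 1: fire β:  (A=1, B=4, C=1, D=1, E=1) → (A=1, B=2, C=1, D=4, E=2)
step 2: fire δ:  (A=1, B=2, C=1, D=4, E=2) → (A=1, B=2, C=1, D=4, E=1)
step 3: fire δ:  (A=1, B=2, C=1, D=4, E=1) → (A=1, B=2, C=1, D=4, E=0)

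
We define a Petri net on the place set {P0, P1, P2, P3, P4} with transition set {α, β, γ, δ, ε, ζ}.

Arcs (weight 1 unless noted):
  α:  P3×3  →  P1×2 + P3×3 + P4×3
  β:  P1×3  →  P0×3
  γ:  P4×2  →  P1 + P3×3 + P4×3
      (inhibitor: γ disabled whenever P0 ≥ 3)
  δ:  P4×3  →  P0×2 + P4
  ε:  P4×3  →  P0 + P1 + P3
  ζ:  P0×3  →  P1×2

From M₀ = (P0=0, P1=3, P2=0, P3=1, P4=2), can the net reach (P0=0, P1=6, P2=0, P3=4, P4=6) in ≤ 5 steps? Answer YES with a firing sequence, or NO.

step 1: fire γ:  (P0=0, P1=3, P2=0, P3=1, P4=2) → (P0=0, P1=4, P2=0, P3=4, P4=3)
step 2: fire α:  (P0=0, P1=4, P2=0, P3=4, P4=3) → (P0=0, P1=6, P2=0, P3=4, P4=6)

YES — reachable via ⟨γ, α⟩ (2 firings)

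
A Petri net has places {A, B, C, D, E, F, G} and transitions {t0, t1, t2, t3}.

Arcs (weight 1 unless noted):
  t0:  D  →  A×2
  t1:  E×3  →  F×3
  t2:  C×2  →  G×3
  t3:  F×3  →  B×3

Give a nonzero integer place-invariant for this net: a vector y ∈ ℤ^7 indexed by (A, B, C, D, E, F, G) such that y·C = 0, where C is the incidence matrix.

Incidence matrix C (rows=places, cols=transitions):
       t0   t1   t2   t3
    A   2    0    0    0
    B   0    0    0    3
    C   0    0   -2    0
    D  -1    0    0    0
    E   0   -3    0    0
    F   0    3    0   -3
    G   0    0    3    0

Candidate y = [1, 0, 0, 2, 0, 0, 0]; check y·C column-wise:
  col t0: 1·2 + 2·-1 = 0
  col t1: 1·0 + 2·0 + 0·-3 + 0·3 = 0
  col t2: 1·0 + 0·-2 + 2·0 + 0·3 = 0
  col t3: 1·0 + 0·3 + 2·0 + 0·-3 = 0

y = (A:1, B:0, C:0, D:2, E:0, F:0, G:0)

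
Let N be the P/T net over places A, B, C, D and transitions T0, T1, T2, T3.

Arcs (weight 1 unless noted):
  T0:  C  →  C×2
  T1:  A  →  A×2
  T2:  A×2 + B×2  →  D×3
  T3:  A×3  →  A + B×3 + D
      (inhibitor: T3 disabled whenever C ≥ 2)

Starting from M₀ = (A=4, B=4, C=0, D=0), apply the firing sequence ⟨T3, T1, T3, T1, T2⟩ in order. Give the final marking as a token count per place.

step 1: fire T3:  (A=4, B=4, C=0, D=0) → (A=2, B=7, C=0, D=1)
step 2: fire T1:  (A=2, B=7, C=0, D=1) → (A=3, B=7, C=0, D=1)
step 3: fire T3:  (A=3, B=7, C=0, D=1) → (A=1, B=10, C=0, D=2)
step 4: fire T1:  (A=1, B=10, C=0, D=2) → (A=2, B=10, C=0, D=2)
step 5: fire T2:  (A=2, B=10, C=0, D=2) → (A=0, B=8, C=0, D=5)

(A=0, B=8, C=0, D=5)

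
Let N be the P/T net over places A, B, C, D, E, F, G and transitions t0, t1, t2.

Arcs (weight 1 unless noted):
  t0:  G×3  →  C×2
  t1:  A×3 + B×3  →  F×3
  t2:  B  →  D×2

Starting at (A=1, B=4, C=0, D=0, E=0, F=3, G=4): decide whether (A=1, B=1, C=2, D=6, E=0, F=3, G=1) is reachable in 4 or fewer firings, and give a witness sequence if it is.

YES — reachable via ⟨t0, t2, t2, t2⟩ (4 firings)

step 1: fire t0:  (A=1, B=4, C=0, D=0, E=0, F=3, G=4) → (A=1, B=4, C=2, D=0, E=0, F=3, G=1)
step 2: fire t2:  (A=1, B=4, C=2, D=0, E=0, F=3, G=1) → (A=1, B=3, C=2, D=2, E=0, F=3, G=1)
step 3: fire t2:  (A=1, B=3, C=2, D=2, E=0, F=3, G=1) → (A=1, B=2, C=2, D=4, E=0, F=3, G=1)
step 4: fire t2:  (A=1, B=2, C=2, D=4, E=0, F=3, G=1) → (A=1, B=1, C=2, D=6, E=0, F=3, G=1)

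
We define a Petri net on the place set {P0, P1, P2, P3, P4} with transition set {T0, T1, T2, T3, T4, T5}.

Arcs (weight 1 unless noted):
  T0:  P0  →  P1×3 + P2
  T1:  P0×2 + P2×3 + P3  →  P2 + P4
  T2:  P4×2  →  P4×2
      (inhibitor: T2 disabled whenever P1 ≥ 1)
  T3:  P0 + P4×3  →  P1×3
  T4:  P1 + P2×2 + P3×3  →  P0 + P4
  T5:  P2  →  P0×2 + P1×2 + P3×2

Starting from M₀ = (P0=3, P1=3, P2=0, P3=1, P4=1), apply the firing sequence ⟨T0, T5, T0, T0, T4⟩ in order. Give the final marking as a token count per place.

(P0=3, P1=13, P2=0, P3=0, P4=2)

step 1: fire T0:  (P0=3, P1=3, P2=0, P3=1, P4=1) → (P0=2, P1=6, P2=1, P3=1, P4=1)
step 2: fire T5:  (P0=2, P1=6, P2=1, P3=1, P4=1) → (P0=4, P1=8, P2=0, P3=3, P4=1)
step 3: fire T0:  (P0=4, P1=8, P2=0, P3=3, P4=1) → (P0=3, P1=11, P2=1, P3=3, P4=1)
step 4: fire T0:  (P0=3, P1=11, P2=1, P3=3, P4=1) → (P0=2, P1=14, P2=2, P3=3, P4=1)
step 5: fire T4:  (P0=2, P1=14, P2=2, P3=3, P4=1) → (P0=3, P1=13, P2=0, P3=0, P4=2)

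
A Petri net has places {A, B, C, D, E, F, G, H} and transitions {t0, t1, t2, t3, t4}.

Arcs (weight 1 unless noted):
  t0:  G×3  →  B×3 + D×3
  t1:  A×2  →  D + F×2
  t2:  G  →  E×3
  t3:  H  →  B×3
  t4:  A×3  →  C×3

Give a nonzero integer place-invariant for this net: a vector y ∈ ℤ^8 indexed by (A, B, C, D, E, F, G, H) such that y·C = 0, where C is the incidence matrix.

Incidence matrix C (rows=places, cols=transitions):
       t0   t1   t2   t3   t4
    A   0   -2    0    0   -3
    B   3    0    0    3    0
    C   0    0    0    0    3
    D   3    1    0    0    0
    E   0    0    3    0    0
    F   0    2    0    0    0
    G  -3    0   -1    0    0
    H   0    0    0   -1    0

Candidate y = [1, 0, 1, 0, 0, 1, 0, 0]; check y·C column-wise:
  col t0: 1·0 + 0·3 + 1·0 + 0·3 + 1·0 + 0·-3 = 0
  col t1: 1·-2 + 1·0 + 0·1 + 1·2 = 0
  col t2: 1·0 + 1·0 + 0·3 + 1·0 + 0·-1 = 0
  col t3: 1·0 + 0·3 + 1·0 + 1·0 + 0·-1 = 0
  col t4: 1·-3 + 1·3 + 1·0 = 0

y = (A:1, B:0, C:1, D:0, E:0, F:1, G:0, H:0)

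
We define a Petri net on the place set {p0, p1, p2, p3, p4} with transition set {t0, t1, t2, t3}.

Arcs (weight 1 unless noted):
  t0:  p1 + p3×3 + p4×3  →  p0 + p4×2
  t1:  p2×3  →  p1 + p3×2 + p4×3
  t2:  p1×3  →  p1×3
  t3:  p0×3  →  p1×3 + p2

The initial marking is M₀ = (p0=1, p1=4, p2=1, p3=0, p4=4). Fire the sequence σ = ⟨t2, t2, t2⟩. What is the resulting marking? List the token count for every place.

(p0=1, p1=4, p2=1, p3=0, p4=4)

step 1: fire t2:  (p0=1, p1=4, p2=1, p3=0, p4=4) → (p0=1, p1=4, p2=1, p3=0, p4=4)
step 2: fire t2:  (p0=1, p1=4, p2=1, p3=0, p4=4) → (p0=1, p1=4, p2=1, p3=0, p4=4)
step 3: fire t2:  (p0=1, p1=4, p2=1, p3=0, p4=4) → (p0=1, p1=4, p2=1, p3=0, p4=4)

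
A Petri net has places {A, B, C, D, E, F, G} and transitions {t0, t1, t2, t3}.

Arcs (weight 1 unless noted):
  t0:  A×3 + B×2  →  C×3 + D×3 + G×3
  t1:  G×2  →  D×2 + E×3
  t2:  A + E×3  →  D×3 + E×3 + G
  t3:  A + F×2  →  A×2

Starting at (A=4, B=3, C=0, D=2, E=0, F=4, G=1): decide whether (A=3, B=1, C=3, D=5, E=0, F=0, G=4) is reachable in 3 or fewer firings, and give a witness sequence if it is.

step 1: fire t0:  (A=4, B=3, C=0, D=2, E=0, F=4, G=1) → (A=1, B=1, C=3, D=5, E=0, F=4, G=4)
step 2: fire t3:  (A=1, B=1, C=3, D=5, E=0, F=4, G=4) → (A=2, B=1, C=3, D=5, E=0, F=2, G=4)
step 3: fire t3:  (A=2, B=1, C=3, D=5, E=0, F=2, G=4) → (A=3, B=1, C=3, D=5, E=0, F=0, G=4)

YES — reachable via ⟨t0, t3, t3⟩ (3 firings)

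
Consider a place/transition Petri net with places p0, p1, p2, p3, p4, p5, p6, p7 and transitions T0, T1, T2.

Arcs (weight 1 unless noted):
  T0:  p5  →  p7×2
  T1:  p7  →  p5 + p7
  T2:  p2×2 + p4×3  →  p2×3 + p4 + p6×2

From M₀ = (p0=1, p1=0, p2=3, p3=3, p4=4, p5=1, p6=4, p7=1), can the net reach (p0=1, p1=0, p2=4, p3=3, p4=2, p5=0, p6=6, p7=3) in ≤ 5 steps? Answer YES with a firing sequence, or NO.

YES — reachable via ⟨T0, T2⟩ (2 firings)

step 1: fire T0:  (p0=1, p1=0, p2=3, p3=3, p4=4, p5=1, p6=4, p7=1) → (p0=1, p1=0, p2=3, p3=3, p4=4, p5=0, p6=4, p7=3)
step 2: fire T2:  (p0=1, p1=0, p2=3, p3=3, p4=4, p5=0, p6=4, p7=3) → (p0=1, p1=0, p2=4, p3=3, p4=2, p5=0, p6=6, p7=3)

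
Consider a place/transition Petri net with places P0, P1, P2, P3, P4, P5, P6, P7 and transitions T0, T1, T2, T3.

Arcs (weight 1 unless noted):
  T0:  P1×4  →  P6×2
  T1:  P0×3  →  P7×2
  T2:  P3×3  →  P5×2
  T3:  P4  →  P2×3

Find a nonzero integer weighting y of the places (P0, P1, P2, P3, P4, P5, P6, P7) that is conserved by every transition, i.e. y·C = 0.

y = (P0:0, P1:0, P2:1, P3:0, P4:3, P5:0, P6:0, P7:0)

Incidence matrix C (rows=places, cols=transitions):
       T0   T1   T2   T3
   P0   0   -3    0    0
   P1  -4    0    0    0
   P2   0    0    0    3
   P3   0    0   -3    0
   P4   0    0    0   -1
   P5   0    0    2    0
   P6   2    0    0    0
   P7   0    2    0    0

Candidate y = [0, 0, 1, 0, 3, 0, 0, 0]; check y·C column-wise:
  col T0: 0·-4 + 1·0 + 3·0 + 0·2 = 0
  col T1: 0·-3 + 1·0 + 3·0 + 0·2 = 0
  col T2: 1·0 + 0·-3 + 3·0 + 0·2 = 0
  col T3: 1·3 + 3·-1 = 0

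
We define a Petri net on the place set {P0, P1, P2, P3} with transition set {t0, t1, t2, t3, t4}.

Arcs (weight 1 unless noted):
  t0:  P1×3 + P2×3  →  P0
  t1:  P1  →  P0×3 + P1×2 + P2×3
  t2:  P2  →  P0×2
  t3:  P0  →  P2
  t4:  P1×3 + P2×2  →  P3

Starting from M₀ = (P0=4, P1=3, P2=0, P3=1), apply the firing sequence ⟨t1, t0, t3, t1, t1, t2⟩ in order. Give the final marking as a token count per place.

step 1: fire t1:  (P0=4, P1=3, P2=0, P3=1) → (P0=7, P1=4, P2=3, P3=1)
step 2: fire t0:  (P0=7, P1=4, P2=3, P3=1) → (P0=8, P1=1, P2=0, P3=1)
step 3: fire t3:  (P0=8, P1=1, P2=0, P3=1) → (P0=7, P1=1, P2=1, P3=1)
step 4: fire t1:  (P0=7, P1=1, P2=1, P3=1) → (P0=10, P1=2, P2=4, P3=1)
step 5: fire t1:  (P0=10, P1=2, P2=4, P3=1) → (P0=13, P1=3, P2=7, P3=1)
step 6: fire t2:  (P0=13, P1=3, P2=7, P3=1) → (P0=15, P1=3, P2=6, P3=1)

(P0=15, P1=3, P2=6, P3=1)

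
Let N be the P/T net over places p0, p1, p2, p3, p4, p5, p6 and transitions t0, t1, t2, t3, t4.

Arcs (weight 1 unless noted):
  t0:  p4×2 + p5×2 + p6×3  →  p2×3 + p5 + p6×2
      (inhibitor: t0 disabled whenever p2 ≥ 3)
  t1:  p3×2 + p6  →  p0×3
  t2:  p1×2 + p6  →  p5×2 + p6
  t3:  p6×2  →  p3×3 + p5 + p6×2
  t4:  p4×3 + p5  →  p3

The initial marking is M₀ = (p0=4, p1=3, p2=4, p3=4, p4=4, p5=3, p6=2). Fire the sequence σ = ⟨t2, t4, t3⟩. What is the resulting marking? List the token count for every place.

step 1: fire t2:  (p0=4, p1=3, p2=4, p3=4, p4=4, p5=3, p6=2) → (p0=4, p1=1, p2=4, p3=4, p4=4, p5=5, p6=2)
step 2: fire t4:  (p0=4, p1=1, p2=4, p3=4, p4=4, p5=5, p6=2) → (p0=4, p1=1, p2=4, p3=5, p4=1, p5=4, p6=2)
step 3: fire t3:  (p0=4, p1=1, p2=4, p3=5, p4=1, p5=4, p6=2) → (p0=4, p1=1, p2=4, p3=8, p4=1, p5=5, p6=2)

(p0=4, p1=1, p2=4, p3=8, p4=1, p5=5, p6=2)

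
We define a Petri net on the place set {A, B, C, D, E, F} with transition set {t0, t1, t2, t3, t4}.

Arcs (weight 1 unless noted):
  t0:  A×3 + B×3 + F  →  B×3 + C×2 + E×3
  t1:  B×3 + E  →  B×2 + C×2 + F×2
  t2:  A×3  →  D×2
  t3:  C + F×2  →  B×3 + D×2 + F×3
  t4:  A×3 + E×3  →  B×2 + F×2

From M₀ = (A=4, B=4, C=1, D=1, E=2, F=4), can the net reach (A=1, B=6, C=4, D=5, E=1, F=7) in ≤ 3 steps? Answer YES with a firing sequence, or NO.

depth 0: 1 marking
depth 1: 5 markings reached so far
depth 2: 11 markings reached so far
depth 3: 18 markings reached so far
target is not among the 18 markings reachable within 3 steps

NO — not reachable within 3 firings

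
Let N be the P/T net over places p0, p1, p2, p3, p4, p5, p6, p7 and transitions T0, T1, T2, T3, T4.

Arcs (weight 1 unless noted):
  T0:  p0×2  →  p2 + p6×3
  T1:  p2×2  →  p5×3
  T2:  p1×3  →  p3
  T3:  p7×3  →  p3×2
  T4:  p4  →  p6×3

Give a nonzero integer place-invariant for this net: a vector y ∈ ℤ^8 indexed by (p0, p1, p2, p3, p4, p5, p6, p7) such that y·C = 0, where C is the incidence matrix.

y = (p0:3, p1:0, p2:6, p3:0, p4:0, p5:4, p6:0, p7:0)

Incidence matrix C (rows=places, cols=transitions):
       T0   T1   T2   T3   T4
   p0  -2    0    0    0    0
   p1   0    0   -3    0    0
   p2   1   -2    0    0    0
   p3   0    0    1    2    0
   p4   0    0    0    0   -1
   p5   0    3    0    0    0
   p6   3    0    0    0    3
   p7   0    0    0   -3    0

Candidate y = [3, 0, 6, 0, 0, 4, 0, 0]; check y·C column-wise:
  col T0: 3·-2 + 6·1 + 4·0 + 0·3 = 0
  col T1: 3·0 + 6·-2 + 4·3 = 0
  col T2: 3·0 + 0·-3 + 6·0 + 0·1 + 4·0 = 0
  col T3: 3·0 + 6·0 + 0·2 + 4·0 + 0·-3 = 0
  col T4: 3·0 + 6·0 + 0·-1 + 4·0 + 0·3 = 0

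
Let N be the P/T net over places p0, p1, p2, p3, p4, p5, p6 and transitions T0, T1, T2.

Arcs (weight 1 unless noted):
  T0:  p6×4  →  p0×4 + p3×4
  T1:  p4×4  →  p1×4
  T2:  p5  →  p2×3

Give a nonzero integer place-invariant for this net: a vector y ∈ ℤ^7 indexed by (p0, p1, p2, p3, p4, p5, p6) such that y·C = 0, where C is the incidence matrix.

Incidence matrix C (rows=places, cols=transitions):
       T0   T1   T2
   p0   4    0    0
   p1   0    4    0
   p2   0    0    3
   p3   4    0    0
   p4   0   -4    0
   p5   0    0   -1
   p6  -4    0    0

Candidate y = [1, 0, 0, -1, 0, 0, 0]; check y·C column-wise:
  col T0: 1·4 + -1·4 + 0·-4 = 0
  col T1: 1·0 + 0·4 + -1·0 + 0·-4 = 0
  col T2: 1·0 + 0·3 + -1·0 + 0·-1 = 0

y = (p0:1, p1:0, p2:0, p3:-1, p4:0, p5:0, p6:0)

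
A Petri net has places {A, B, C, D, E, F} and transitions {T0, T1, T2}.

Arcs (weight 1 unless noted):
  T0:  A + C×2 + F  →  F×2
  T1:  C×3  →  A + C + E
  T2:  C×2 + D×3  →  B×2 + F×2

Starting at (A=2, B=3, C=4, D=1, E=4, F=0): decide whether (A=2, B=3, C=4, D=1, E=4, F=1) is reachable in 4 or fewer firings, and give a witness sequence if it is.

depth 0: 1 marking
depth 1: 2 markings reached so far
depth 2: 2 markings reached so far
(frontier empty at depth 2; search complete)
target is not among the 2 markings reachable within 4 steps

NO — not reachable within 4 firings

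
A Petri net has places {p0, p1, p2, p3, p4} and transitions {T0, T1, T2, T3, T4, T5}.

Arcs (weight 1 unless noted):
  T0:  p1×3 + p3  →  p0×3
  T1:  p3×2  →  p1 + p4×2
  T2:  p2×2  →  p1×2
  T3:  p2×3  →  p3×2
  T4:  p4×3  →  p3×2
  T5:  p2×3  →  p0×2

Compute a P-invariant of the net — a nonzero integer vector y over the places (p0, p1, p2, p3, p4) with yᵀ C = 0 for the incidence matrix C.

y = (p0:3, p1:2, p2:2, p3:3, p4:2)

Incidence matrix C (rows=places, cols=transitions):
       T0   T1   T2   T3   T4   T5
   p0   3    0    0    0    0    2
   p1  -3    1    2    0    0    0
   p2   0    0   -2   -3    0   -3
   p3  -1   -2    0    2    2    0
   p4   0    2    0    0   -3    0

Candidate y = [3, 2, 2, 3, 2]; check y·C column-wise:
  col T0: 3·3 + 2·-3 + 2·0 + 3·-1 + 2·0 = 0
  col T1: 3·0 + 2·1 + 2·0 + 3·-2 + 2·2 = 0
  col T2: 3·0 + 2·2 + 2·-2 + 3·0 + 2·0 = 0
  col T3: 3·0 + 2·0 + 2·-3 + 3·2 + 2·0 = 0
  col T4: 3·0 + 2·0 + 2·0 + 3·2 + 2·-3 = 0
  col T5: 3·2 + 2·0 + 2·-3 + 3·0 + 2·0 = 0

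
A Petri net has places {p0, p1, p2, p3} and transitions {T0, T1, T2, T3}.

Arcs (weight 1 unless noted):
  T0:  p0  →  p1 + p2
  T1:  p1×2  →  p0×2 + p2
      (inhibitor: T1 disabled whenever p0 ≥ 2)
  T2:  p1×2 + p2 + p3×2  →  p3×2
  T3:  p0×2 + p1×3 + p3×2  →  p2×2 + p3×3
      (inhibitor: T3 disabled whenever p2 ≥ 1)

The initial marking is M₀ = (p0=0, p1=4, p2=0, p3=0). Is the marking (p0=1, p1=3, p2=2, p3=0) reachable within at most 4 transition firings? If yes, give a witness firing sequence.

step 1: fire T1:  (p0=0, p1=4, p2=0, p3=0) → (p0=2, p1=2, p2=1, p3=0)
step 2: fire T0:  (p0=2, p1=2, p2=1, p3=0) → (p0=1, p1=3, p2=2, p3=0)

YES — reachable via ⟨T1, T0⟩ (2 firings)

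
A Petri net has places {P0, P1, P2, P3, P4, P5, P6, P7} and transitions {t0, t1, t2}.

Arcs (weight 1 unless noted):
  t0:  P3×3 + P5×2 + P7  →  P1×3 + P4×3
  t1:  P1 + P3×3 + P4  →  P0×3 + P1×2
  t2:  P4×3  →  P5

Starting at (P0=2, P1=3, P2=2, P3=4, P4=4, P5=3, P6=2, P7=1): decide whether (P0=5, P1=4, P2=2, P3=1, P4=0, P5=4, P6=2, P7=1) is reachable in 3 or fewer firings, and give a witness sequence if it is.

step 1: fire t1:  (P0=2, P1=3, P2=2, P3=4, P4=4, P5=3, P6=2, P7=1) → (P0=5, P1=4, P2=2, P3=1, P4=3, P5=3, P6=2, P7=1)
step 2: fire t2:  (P0=5, P1=4, P2=2, P3=1, P4=3, P5=3, P6=2, P7=1) → (P0=5, P1=4, P2=2, P3=1, P4=0, P5=4, P6=2, P7=1)

YES — reachable via ⟨t1, t2⟩ (2 firings)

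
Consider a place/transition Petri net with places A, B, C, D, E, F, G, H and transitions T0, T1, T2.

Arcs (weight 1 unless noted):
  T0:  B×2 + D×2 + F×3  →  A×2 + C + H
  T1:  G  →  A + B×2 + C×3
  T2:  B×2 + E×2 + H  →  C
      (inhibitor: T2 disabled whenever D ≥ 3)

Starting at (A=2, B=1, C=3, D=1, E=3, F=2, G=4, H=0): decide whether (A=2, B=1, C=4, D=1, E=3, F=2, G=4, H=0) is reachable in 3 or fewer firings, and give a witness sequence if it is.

depth 0: 1 marking
depth 1: 2 markings reached so far
depth 2: 3 markings reached so far
depth 3: 4 markings reached so far
target is not among the 4 markings reachable within 3 steps

NO — not reachable within 3 firings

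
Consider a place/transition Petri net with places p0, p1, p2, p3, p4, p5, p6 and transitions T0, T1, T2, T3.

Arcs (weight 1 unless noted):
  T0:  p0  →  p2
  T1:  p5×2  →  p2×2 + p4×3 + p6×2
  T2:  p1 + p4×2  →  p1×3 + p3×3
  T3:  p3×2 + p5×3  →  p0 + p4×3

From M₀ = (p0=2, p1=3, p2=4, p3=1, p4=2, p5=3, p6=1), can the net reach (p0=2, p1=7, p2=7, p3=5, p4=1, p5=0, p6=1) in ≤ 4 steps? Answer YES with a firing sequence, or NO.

NO — not reachable within 4 firings

depth 0: 1 marking
depth 1: 4 markings reached so far
depth 2: 9 markings reached so far
depth 3: 15 markings reached so far
depth 4: 19 markings reached so far
target is not among the 19 markings reachable within 4 steps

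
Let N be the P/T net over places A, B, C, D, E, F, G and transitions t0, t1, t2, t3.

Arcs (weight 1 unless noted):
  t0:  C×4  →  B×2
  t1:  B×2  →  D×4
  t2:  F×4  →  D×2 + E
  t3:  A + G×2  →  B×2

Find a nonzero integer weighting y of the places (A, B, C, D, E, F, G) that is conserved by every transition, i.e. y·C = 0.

y = (A:4, B:2, C:1, D:1, E:-2, F:0, G:0)

Incidence matrix C (rows=places, cols=transitions):
       t0   t1   t2   t3
    A   0    0    0   -1
    B   2   -2    0    2
    C  -4    0    0    0
    D   0    4    2    0
    E   0    0    1    0
    F   0    0   -4    0
    G   0    0    0   -2

Candidate y = [4, 2, 1, 1, -2, 0, 0]; check y·C column-wise:
  col t0: 4·0 + 2·2 + 1·-4 + 1·0 + -2·0 = 0
  col t1: 4·0 + 2·-2 + 1·0 + 1·4 + -2·0 = 0
  col t2: 4·0 + 2·0 + 1·0 + 1·2 + -2·1 + 0·-4 = 0
  col t3: 4·-1 + 2·2 + 1·0 + 1·0 + -2·0 + 0·-2 = 0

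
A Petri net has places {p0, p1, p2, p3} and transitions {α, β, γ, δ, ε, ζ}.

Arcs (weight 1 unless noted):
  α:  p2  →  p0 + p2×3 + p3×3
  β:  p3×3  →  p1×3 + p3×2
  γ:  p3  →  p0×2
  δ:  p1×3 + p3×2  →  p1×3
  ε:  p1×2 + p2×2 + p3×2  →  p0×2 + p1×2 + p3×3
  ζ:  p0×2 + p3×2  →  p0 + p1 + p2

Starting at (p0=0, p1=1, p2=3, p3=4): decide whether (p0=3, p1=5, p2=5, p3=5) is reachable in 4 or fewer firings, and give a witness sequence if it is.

NO — not reachable within 4 firings

depth 0: 1 marking
depth 1: 4 markings reached so far
depth 2: 13 markings reached so far
depth 3: 34 markings reached so far
depth 4: 75 markings reached so far
target is not among the 75 markings reachable within 4 steps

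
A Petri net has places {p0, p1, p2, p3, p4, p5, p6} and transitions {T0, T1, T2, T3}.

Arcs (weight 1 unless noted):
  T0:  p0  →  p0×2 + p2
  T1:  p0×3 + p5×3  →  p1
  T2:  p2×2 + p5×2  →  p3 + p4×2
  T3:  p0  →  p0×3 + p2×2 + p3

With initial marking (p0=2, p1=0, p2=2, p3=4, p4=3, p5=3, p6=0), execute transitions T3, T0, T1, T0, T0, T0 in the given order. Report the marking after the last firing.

step 1: fire T3:  (p0=2, p1=0, p2=2, p3=4, p4=3, p5=3, p6=0) → (p0=4, p1=0, p2=4, p3=5, p4=3, p5=3, p6=0)
step 2: fire T0:  (p0=4, p1=0, p2=4, p3=5, p4=3, p5=3, p6=0) → (p0=5, p1=0, p2=5, p3=5, p4=3, p5=3, p6=0)
step 3: fire T1:  (p0=5, p1=0, p2=5, p3=5, p4=3, p5=3, p6=0) → (p0=2, p1=1, p2=5, p3=5, p4=3, p5=0, p6=0)
step 4: fire T0:  (p0=2, p1=1, p2=5, p3=5, p4=3, p5=0, p6=0) → (p0=3, p1=1, p2=6, p3=5, p4=3, p5=0, p6=0)
step 5: fire T0:  (p0=3, p1=1, p2=6, p3=5, p4=3, p5=0, p6=0) → (p0=4, p1=1, p2=7, p3=5, p4=3, p5=0, p6=0)
step 6: fire T0:  (p0=4, p1=1, p2=7, p3=5, p4=3, p5=0, p6=0) → (p0=5, p1=1, p2=8, p3=5, p4=3, p5=0, p6=0)

(p0=5, p1=1, p2=8, p3=5, p4=3, p5=0, p6=0)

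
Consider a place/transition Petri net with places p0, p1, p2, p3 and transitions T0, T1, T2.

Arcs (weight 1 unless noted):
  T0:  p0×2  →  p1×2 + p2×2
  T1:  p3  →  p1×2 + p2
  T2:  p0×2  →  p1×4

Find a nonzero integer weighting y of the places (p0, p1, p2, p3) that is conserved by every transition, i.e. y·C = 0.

y = (p0:2, p1:1, p2:1, p3:3)

Incidence matrix C (rows=places, cols=transitions):
       T0   T1   T2
   p0  -2    0   -2
   p1   2    2    4
   p2   2    1    0
   p3   0   -1    0

Candidate y = [2, 1, 1, 3]; check y·C column-wise:
  col T0: 2·-2 + 1·2 + 1·2 + 3·0 = 0
  col T1: 2·0 + 1·2 + 1·1 + 3·-1 = 0
  col T2: 2·-2 + 1·4 + 1·0 + 3·0 = 0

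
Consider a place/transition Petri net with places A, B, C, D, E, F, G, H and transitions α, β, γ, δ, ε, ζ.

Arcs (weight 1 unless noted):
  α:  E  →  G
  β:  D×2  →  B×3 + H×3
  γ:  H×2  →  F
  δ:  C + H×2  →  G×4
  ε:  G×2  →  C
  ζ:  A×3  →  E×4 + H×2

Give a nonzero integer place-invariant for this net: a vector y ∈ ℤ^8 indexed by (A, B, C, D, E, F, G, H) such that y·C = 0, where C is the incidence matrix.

y = (A:0, B:2, C:0, D:3, E:0, F:0, G:0, H:0)

Incidence matrix C (rows=places, cols=transitions):
        α    β    γ    δ    ε    ζ
    A   0    0    0    0    0   -3
    B   0    3    0    0    0    0
    C   0    0    0   -1    1    0
    D   0   -2    0    0    0    0
    E  -1    0    0    0    0    4
    F   0    0    1    0    0    0
    G   1    0    0    4   -2    0
    H   0    3   -2   -2    0    2

Candidate y = [0, 2, 0, 3, 0, 0, 0, 0]; check y·C column-wise:
  col α: 2·0 + 3·0 + 0·-1 + 0·1 = 0
  col β: 2·3 + 3·-2 + 0·3 = 0
  col γ: 2·0 + 3·0 + 0·1 + 0·-2 = 0
  col δ: 2·0 + 0·-1 + 3·0 + 0·4 + 0·-2 = 0
  col ε: 2·0 + 0·1 + 3·0 + 0·-2 = 0
  col ζ: 0·-3 + 2·0 + 3·0 + 0·4 + 0·2 = 0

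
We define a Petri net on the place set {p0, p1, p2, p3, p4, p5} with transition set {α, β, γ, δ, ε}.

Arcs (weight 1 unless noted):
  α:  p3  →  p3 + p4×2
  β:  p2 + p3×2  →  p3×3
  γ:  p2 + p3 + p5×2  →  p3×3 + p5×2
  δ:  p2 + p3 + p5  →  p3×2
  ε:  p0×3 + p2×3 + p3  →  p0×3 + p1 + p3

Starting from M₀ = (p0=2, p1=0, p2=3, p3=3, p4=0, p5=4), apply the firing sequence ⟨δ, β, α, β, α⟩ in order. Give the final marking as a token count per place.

step 1: fire δ:  (p0=2, p1=0, p2=3, p3=3, p4=0, p5=4) → (p0=2, p1=0, p2=2, p3=4, p4=0, p5=3)
step 2: fire β:  (p0=2, p1=0, p2=2, p3=4, p4=0, p5=3) → (p0=2, p1=0, p2=1, p3=5, p4=0, p5=3)
step 3: fire α:  (p0=2, p1=0, p2=1, p3=5, p4=0, p5=3) → (p0=2, p1=0, p2=1, p3=5, p4=2, p5=3)
step 4: fire β:  (p0=2, p1=0, p2=1, p3=5, p4=2, p5=3) → (p0=2, p1=0, p2=0, p3=6, p4=2, p5=3)
step 5: fire α:  (p0=2, p1=0, p2=0, p3=6, p4=2, p5=3) → (p0=2, p1=0, p2=0, p3=6, p4=4, p5=3)

(p0=2, p1=0, p2=0, p3=6, p4=4, p5=3)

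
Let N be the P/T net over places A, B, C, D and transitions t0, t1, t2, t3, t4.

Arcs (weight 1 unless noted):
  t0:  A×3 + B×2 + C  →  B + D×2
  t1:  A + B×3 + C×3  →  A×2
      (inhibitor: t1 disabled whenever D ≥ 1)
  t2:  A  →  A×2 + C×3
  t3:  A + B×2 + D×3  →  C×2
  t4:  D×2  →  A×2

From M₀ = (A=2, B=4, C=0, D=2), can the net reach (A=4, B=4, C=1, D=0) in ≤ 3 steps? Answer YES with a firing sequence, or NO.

NO — not reachable within 3 firings

depth 0: 1 marking
depth 1: 3 markings reached so far
depth 2: 6 markings reached so far
depth 3: 11 markings reached so far
target is not among the 11 markings reachable within 3 steps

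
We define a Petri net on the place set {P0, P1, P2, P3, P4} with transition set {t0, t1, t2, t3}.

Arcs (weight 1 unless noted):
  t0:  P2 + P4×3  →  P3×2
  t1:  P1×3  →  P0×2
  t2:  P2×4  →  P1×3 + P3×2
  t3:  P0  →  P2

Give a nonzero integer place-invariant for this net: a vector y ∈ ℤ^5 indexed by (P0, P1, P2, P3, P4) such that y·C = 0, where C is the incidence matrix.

y = (P0:3, P1:2, P2:3, P3:3, P4:1)

Incidence matrix C (rows=places, cols=transitions):
       t0   t1   t2   t3
   P0   0    2    0   -1
   P1   0   -3    3    0
   P2  -1    0   -4    1
   P3   2    0    2    0
   P4  -3    0    0    0

Candidate y = [3, 2, 3, 3, 1]; check y·C column-wise:
  col t0: 3·0 + 2·0 + 3·-1 + 3·2 + 1·-3 = 0
  col t1: 3·2 + 2·-3 + 3·0 + 3·0 + 1·0 = 0
  col t2: 3·0 + 2·3 + 3·-4 + 3·2 + 1·0 = 0
  col t3: 3·-1 + 2·0 + 3·1 + 3·0 + 1·0 = 0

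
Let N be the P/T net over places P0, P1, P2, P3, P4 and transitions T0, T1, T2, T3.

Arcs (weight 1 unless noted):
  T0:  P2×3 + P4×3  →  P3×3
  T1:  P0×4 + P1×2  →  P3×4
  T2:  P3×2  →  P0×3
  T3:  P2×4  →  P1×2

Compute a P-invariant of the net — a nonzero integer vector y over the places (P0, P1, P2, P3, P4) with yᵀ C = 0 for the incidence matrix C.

Incidence matrix C (rows=places, cols=transitions):
       T0   T1   T2   T3
   P0   0   -4    3    0
   P1   0   -2    0    2
   P2  -3    0    0   -4
   P3   3    4   -2    0
   P4  -3    0    0    0

Candidate y = [2, 2, 1, 3, 2]; check y·C column-wise:
  col T0: 2·0 + 2·0 + 1·-3 + 3·3 + 2·-3 = 0
  col T1: 2·-4 + 2·-2 + 1·0 + 3·4 + 2·0 = 0
  col T2: 2·3 + 2·0 + 1·0 + 3·-2 + 2·0 = 0
  col T3: 2·0 + 2·2 + 1·-4 + 3·0 + 2·0 = 0

y = (P0:2, P1:2, P2:1, P3:3, P4:2)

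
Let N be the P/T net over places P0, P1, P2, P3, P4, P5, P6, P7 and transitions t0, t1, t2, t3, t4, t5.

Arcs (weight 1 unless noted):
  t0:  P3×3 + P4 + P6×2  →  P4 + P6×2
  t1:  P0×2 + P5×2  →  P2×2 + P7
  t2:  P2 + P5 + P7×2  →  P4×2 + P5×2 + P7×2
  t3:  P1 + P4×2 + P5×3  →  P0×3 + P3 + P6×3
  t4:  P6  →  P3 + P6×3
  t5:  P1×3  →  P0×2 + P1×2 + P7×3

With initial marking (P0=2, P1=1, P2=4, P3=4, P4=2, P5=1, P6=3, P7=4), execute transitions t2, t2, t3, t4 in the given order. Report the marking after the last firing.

(P0=5, P1=0, P2=2, P3=6, P4=4, P5=0, P6=8, P7=4)

step 1: fire t2:  (P0=2, P1=1, P2=4, P3=4, P4=2, P5=1, P6=3, P7=4) → (P0=2, P1=1, P2=3, P3=4, P4=4, P5=2, P6=3, P7=4)
step 2: fire t2:  (P0=2, P1=1, P2=3, P3=4, P4=4, P5=2, P6=3, P7=4) → (P0=2, P1=1, P2=2, P3=4, P4=6, P5=3, P6=3, P7=4)
step 3: fire t3:  (P0=2, P1=1, P2=2, P3=4, P4=6, P5=3, P6=3, P7=4) → (P0=5, P1=0, P2=2, P3=5, P4=4, P5=0, P6=6, P7=4)
step 4: fire t4:  (P0=5, P1=0, P2=2, P3=5, P4=4, P5=0, P6=6, P7=4) → (P0=5, P1=0, P2=2, P3=6, P4=4, P5=0, P6=8, P7=4)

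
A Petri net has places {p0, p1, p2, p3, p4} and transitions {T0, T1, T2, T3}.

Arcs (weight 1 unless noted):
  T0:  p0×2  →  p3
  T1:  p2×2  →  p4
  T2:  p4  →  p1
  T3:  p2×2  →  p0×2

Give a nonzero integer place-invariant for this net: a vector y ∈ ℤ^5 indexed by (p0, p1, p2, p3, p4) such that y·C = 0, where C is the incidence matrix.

Incidence matrix C (rows=places, cols=transitions):
       T0   T1   T2   T3
   p0  -2    0    0    2
   p1   0    0    1    0
   p2   0   -2    0   -2
   p3   1    0    0    0
   p4   0    1   -1    0

Candidate y = [1, 2, 1, 2, 2]; check y·C column-wise:
  col T0: 1·-2 + 2·0 + 1·0 + 2·1 + 2·0 = 0
  col T1: 1·0 + 2·0 + 1·-2 + 2·0 + 2·1 = 0
  col T2: 1·0 + 2·1 + 1·0 + 2·0 + 2·-1 = 0
  col T3: 1·2 + 2·0 + 1·-2 + 2·0 + 2·0 = 0

y = (p0:1, p1:2, p2:1, p3:2, p4:2)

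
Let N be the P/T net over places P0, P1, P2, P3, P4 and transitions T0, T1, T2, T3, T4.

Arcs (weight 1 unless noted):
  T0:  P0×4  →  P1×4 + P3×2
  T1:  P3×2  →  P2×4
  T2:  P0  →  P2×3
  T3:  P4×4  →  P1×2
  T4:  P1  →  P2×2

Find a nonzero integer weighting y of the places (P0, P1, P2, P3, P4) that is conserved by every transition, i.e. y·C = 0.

y = (P0:3, P1:2, P2:1, P3:2, P4:1)

Incidence matrix C (rows=places, cols=transitions):
       T0   T1   T2   T3   T4
   P0  -4    0   -1    0    0
   P1   4    0    0    2   -1
   P2   0    4    3    0    2
   P3   2   -2    0    0    0
   P4   0    0    0   -4    0

Candidate y = [3, 2, 1, 2, 1]; check y·C column-wise:
  col T0: 3·-4 + 2·4 + 1·0 + 2·2 + 1·0 = 0
  col T1: 3·0 + 2·0 + 1·4 + 2·-2 + 1·0 = 0
  col T2: 3·-1 + 2·0 + 1·3 + 2·0 + 1·0 = 0
  col T3: 3·0 + 2·2 + 1·0 + 2·0 + 1·-4 = 0
  col T4: 3·0 + 2·-1 + 1·2 + 2·0 + 1·0 = 0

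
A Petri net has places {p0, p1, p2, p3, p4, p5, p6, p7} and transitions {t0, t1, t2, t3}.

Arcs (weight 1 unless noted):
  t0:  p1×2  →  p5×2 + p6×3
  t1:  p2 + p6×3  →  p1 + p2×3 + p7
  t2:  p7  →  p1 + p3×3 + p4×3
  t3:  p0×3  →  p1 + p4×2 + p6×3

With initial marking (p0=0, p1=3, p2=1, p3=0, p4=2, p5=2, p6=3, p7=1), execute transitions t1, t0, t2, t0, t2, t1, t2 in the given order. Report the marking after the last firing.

(p0=0, p1=4, p2=5, p3=9, p4=11, p5=6, p6=3, p7=0)

step 1: fire t1:  (p0=0, p1=3, p2=1, p3=0, p4=2, p5=2, p6=3, p7=1) → (p0=0, p1=4, p2=3, p3=0, p4=2, p5=2, p6=0, p7=2)
step 2: fire t0:  (p0=0, p1=4, p2=3, p3=0, p4=2, p5=2, p6=0, p7=2) → (p0=0, p1=2, p2=3, p3=0, p4=2, p5=4, p6=3, p7=2)
step 3: fire t2:  (p0=0, p1=2, p2=3, p3=0, p4=2, p5=4, p6=3, p7=2) → (p0=0, p1=3, p2=3, p3=3, p4=5, p5=4, p6=3, p7=1)
step 4: fire t0:  (p0=0, p1=3, p2=3, p3=3, p4=5, p5=4, p6=3, p7=1) → (p0=0, p1=1, p2=3, p3=3, p4=5, p5=6, p6=6, p7=1)
step 5: fire t2:  (p0=0, p1=1, p2=3, p3=3, p4=5, p5=6, p6=6, p7=1) → (p0=0, p1=2, p2=3, p3=6, p4=8, p5=6, p6=6, p7=0)
step 6: fire t1:  (p0=0, p1=2, p2=3, p3=6, p4=8, p5=6, p6=6, p7=0) → (p0=0, p1=3, p2=5, p3=6, p4=8, p5=6, p6=3, p7=1)
step 7: fire t2:  (p0=0, p1=3, p2=5, p3=6, p4=8, p5=6, p6=3, p7=1) → (p0=0, p1=4, p2=5, p3=9, p4=11, p5=6, p6=3, p7=0)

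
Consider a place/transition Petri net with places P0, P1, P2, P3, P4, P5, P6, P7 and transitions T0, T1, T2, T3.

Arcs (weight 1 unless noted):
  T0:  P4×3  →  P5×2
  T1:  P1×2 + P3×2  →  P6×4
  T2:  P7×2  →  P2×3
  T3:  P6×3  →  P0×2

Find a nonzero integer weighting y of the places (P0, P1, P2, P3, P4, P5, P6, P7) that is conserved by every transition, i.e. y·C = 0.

y = (P0:0, P1:1, P2:0, P3:-1, P4:0, P5:0, P6:0, P7:0)

Incidence matrix C (rows=places, cols=transitions):
       T0   T1   T2   T3
   P0   0    0    0    2
   P1   0   -2    0    0
   P2   0    0    3    0
   P3   0   -2    0    0
   P4  -3    0    0    0
   P5   2    0    0    0
   P6   0    4    0   -3
   P7   0    0   -2    0

Candidate y = [0, 1, 0, -1, 0, 0, 0, 0]; check y·C column-wise:
  col T0: 1·0 + -1·0 + 0·-3 + 0·2 = 0
  col T1: 1·-2 + -1·-2 + 0·4 = 0
  col T2: 1·0 + 0·3 + -1·0 + 0·-2 = 0
  col T3: 0·2 + 1·0 + -1·0 + 0·-3 = 0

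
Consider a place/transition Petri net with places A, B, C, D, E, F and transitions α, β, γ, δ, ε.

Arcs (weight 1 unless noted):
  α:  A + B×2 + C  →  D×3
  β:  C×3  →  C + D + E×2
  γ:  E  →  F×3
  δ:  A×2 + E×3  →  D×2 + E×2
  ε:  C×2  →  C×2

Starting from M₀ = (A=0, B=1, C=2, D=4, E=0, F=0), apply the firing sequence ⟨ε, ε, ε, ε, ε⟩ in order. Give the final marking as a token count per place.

(A=0, B=1, C=2, D=4, E=0, F=0)

step 1: fire ε:  (A=0, B=1, C=2, D=4, E=0, F=0) → (A=0, B=1, C=2, D=4, E=0, F=0)
step 2: fire ε:  (A=0, B=1, C=2, D=4, E=0, F=0) → (A=0, B=1, C=2, D=4, E=0, F=0)
step 3: fire ε:  (A=0, B=1, C=2, D=4, E=0, F=0) → (A=0, B=1, C=2, D=4, E=0, F=0)
step 4: fire ε:  (A=0, B=1, C=2, D=4, E=0, F=0) → (A=0, B=1, C=2, D=4, E=0, F=0)
step 5: fire ε:  (A=0, B=1, C=2, D=4, E=0, F=0) → (A=0, B=1, C=2, D=4, E=0, F=0)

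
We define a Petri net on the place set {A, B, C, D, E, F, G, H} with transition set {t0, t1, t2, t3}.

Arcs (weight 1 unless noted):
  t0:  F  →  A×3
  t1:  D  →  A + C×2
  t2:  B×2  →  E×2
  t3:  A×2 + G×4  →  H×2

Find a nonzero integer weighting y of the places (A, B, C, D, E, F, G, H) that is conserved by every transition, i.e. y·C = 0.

y = (A:0, B:0, C:1, D:2, E:0, F:0, G:0, H:0)

Incidence matrix C (rows=places, cols=transitions):
       t0   t1   t2   t3
    A   3    1    0   -2
    B   0    0   -2    0
    C   0    2    0    0
    D   0   -1    0    0
    E   0    0    2    0
    F  -1    0    0    0
    G   0    0    0   -4
    H   0    0    0    2

Candidate y = [0, 0, 1, 2, 0, 0, 0, 0]; check y·C column-wise:
  col t0: 0·3 + 1·0 + 2·0 + 0·-1 = 0
  col t1: 0·1 + 1·2 + 2·-1 = 0
  col t2: 0·-2 + 1·0 + 2·0 + 0·2 = 0
  col t3: 0·-2 + 1·0 + 2·0 + 0·-4 + 0·2 = 0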